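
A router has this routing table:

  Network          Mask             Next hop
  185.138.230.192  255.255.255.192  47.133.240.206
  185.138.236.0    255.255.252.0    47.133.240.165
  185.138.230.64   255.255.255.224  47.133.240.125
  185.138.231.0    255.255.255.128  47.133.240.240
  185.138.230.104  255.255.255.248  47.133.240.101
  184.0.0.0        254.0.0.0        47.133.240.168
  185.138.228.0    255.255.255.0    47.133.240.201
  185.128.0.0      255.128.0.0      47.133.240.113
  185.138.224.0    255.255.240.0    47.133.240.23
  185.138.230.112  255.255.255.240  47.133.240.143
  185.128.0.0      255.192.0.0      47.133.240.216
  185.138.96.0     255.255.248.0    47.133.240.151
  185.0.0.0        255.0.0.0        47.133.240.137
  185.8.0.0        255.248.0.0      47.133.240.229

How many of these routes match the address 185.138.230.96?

5

Prefixes containing 185.138.230.96:
  184.0.0.0/7 (184.0.0.0 - 185.255.255.255)
  185.0.0.0/8 (185.0.0.0 - 185.255.255.255)
  185.128.0.0/9 (185.128.0.0 - 185.255.255.255)
  185.128.0.0/10 (185.128.0.0 - 185.191.255.255)
  185.138.224.0/20 (185.138.224.0 - 185.138.239.255)
Total matching entries: 5.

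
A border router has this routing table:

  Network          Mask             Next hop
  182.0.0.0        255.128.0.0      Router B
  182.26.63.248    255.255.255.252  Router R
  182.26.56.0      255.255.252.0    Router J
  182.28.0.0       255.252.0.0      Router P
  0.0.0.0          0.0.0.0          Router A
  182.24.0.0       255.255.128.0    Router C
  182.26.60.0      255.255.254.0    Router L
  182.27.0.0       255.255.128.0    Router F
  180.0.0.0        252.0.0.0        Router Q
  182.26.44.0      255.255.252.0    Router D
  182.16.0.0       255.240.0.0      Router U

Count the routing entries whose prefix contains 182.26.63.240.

Prefixes containing 182.26.63.240:
  0.0.0.0/0 (default, matches everything)
  180.0.0.0/6 (180.0.0.0 - 183.255.255.255)
  182.0.0.0/9 (182.0.0.0 - 182.127.255.255)
  182.16.0.0/12 (182.16.0.0 - 182.31.255.255)
Total matching entries: 4.

4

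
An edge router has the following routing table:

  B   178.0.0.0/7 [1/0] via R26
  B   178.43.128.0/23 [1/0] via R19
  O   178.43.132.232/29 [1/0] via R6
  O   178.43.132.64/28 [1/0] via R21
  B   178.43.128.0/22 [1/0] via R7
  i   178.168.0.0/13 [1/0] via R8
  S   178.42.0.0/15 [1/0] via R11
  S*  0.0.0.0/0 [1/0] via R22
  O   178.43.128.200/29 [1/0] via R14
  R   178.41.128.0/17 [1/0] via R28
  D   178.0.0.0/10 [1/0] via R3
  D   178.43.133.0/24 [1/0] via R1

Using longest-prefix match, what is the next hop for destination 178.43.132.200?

R11

Routes whose prefix contains 178.43.132.200:
  0.0.0.0/0 (default, matches everything) -> R22
  178.0.0.0/7 (178.0.0.0 - 179.255.255.255) -> R26
  178.0.0.0/10 (178.0.0.0 - 178.63.255.255) -> R3
  178.42.0.0/15 (178.42.0.0 - 178.43.255.255) -> R11
More-specific entries that do NOT match:
  178.43.132.232/29 (178.43.132.232 - 178.43.132.239) does not contain 178.43.132.200
  178.43.128.200/29 (178.43.128.200 - 178.43.128.207) does not contain 178.43.132.200
  178.43.132.64/28 (178.43.132.64 - 178.43.132.79) does not contain 178.43.132.200
  178.43.133.0/24 (178.43.133.0 - 178.43.133.255) does not contain 178.43.132.200
  178.43.128.0/23 (178.43.128.0 - 178.43.129.255) does not contain 178.43.132.200
  178.43.128.0/22 (178.43.128.0 - 178.43.131.255) does not contain 178.43.132.200
  178.41.128.0/17 (178.41.128.0 - 178.41.255.255) does not contain 178.43.132.200
Longest matching prefix is /15 -> next hop R11.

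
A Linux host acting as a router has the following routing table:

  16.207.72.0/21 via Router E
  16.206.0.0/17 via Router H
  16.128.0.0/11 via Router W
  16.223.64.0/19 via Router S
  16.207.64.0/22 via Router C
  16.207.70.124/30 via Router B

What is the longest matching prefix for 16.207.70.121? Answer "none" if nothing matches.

16.207.70.121 is outside every listed prefix and there is no default route.

none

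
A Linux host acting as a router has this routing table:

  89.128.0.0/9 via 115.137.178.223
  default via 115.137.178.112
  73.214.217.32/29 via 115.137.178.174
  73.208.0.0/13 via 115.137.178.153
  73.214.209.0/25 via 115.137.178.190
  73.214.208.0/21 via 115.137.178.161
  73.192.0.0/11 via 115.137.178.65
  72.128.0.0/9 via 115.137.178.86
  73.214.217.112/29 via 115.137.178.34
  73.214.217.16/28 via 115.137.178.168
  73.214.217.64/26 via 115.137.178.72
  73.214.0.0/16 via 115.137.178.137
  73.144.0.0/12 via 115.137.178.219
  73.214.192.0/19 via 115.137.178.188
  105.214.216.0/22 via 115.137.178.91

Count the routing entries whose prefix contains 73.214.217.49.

5

Prefixes containing 73.214.217.49:
  0.0.0.0/0 (default, matches everything)
  73.192.0.0/11 (73.192.0.0 - 73.223.255.255)
  73.208.0.0/13 (73.208.0.0 - 73.215.255.255)
  73.214.0.0/16 (73.214.0.0 - 73.214.255.255)
  73.214.192.0/19 (73.214.192.0 - 73.214.223.255)
Total matching entries: 5.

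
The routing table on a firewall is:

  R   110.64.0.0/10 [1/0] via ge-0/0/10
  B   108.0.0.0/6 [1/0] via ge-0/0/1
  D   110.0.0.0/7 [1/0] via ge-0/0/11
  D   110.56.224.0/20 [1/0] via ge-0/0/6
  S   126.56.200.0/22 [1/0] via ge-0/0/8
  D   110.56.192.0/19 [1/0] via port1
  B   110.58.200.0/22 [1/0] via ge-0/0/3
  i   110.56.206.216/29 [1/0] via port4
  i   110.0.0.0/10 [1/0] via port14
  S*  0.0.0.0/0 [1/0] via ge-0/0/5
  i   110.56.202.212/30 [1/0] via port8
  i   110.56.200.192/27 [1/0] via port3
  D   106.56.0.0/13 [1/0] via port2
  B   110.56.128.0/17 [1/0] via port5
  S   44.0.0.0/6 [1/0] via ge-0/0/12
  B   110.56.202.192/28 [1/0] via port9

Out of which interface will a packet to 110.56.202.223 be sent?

Routes whose prefix contains 110.56.202.223:
  0.0.0.0/0 (default, matches everything) -> ge-0/0/5
  108.0.0.0/6 (108.0.0.0 - 111.255.255.255) -> ge-0/0/1
  110.0.0.0/7 (110.0.0.0 - 111.255.255.255) -> ge-0/0/11
  110.0.0.0/10 (110.0.0.0 - 110.63.255.255) -> port14
  110.56.128.0/17 (110.56.128.0 - 110.56.255.255) -> port5
  110.56.192.0/19 (110.56.192.0 - 110.56.223.255) -> port1
More-specific entries that do NOT match:
  110.56.202.212/30 (110.56.202.212 - 110.56.202.215) does not contain 110.56.202.223
  110.56.206.216/29 (110.56.206.216 - 110.56.206.223) does not contain 110.56.202.223
  110.56.202.192/28 (110.56.202.192 - 110.56.202.207) does not contain 110.56.202.223
  110.56.200.192/27 (110.56.200.192 - 110.56.200.223) does not contain 110.56.202.223
  126.56.200.0/22 (126.56.200.0 - 126.56.203.255) does not contain 110.56.202.223
  110.58.200.0/22 (110.58.200.0 - 110.58.203.255) does not contain 110.56.202.223
  110.56.224.0/20 (110.56.224.0 - 110.56.239.255) does not contain 110.56.202.223
Longest matching prefix is /19 -> interface port1.

port1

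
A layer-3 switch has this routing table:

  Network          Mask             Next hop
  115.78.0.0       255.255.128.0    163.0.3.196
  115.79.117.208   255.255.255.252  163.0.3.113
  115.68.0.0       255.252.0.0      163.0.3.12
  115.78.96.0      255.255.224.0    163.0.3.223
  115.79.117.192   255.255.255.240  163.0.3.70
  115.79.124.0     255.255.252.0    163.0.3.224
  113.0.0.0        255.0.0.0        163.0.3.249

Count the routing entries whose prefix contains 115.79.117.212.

No listed prefix contains 115.79.117.212.
Total matching entries: 0.

0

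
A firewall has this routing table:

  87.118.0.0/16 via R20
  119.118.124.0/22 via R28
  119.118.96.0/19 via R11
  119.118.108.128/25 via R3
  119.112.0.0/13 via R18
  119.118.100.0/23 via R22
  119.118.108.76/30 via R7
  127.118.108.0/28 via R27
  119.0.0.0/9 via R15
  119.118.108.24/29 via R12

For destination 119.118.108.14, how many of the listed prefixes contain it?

3

Prefixes containing 119.118.108.14:
  119.0.0.0/9 (119.0.0.0 - 119.127.255.255)
  119.112.0.0/13 (119.112.0.0 - 119.119.255.255)
  119.118.96.0/19 (119.118.96.0 - 119.118.127.255)
Total matching entries: 3.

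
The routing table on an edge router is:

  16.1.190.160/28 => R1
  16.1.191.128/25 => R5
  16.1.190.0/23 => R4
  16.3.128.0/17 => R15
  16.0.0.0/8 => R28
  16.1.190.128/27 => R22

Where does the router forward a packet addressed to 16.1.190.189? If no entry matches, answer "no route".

R4

Routes whose prefix contains 16.1.190.189:
  16.0.0.0/8 (16.0.0.0 - 16.255.255.255) -> R28
  16.1.190.0/23 (16.1.190.0 - 16.1.191.255) -> R4
More-specific entries that do NOT match:
  16.1.190.160/28 (16.1.190.160 - 16.1.190.175) does not contain 16.1.190.189
  16.1.190.128/27 (16.1.190.128 - 16.1.190.159) does not contain 16.1.190.189
  16.1.191.128/25 (16.1.191.128 - 16.1.191.255) does not contain 16.1.190.189
Longest matching prefix is /23 -> next hop R4.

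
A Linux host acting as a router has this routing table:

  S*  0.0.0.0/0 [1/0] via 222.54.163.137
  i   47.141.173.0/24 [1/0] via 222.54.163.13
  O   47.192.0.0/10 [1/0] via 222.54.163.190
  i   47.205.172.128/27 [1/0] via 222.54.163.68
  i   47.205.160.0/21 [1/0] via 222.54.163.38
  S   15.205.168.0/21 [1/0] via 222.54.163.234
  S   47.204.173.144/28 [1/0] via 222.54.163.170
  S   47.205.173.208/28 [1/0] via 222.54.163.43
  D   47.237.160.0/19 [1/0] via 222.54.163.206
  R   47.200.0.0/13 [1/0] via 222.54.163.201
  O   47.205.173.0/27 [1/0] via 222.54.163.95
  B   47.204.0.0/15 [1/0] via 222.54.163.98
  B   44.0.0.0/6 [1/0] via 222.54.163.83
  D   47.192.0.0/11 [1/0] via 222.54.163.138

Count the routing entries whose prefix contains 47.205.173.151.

Prefixes containing 47.205.173.151:
  0.0.0.0/0 (default, matches everything)
  44.0.0.0/6 (44.0.0.0 - 47.255.255.255)
  47.192.0.0/10 (47.192.0.0 - 47.255.255.255)
  47.192.0.0/11 (47.192.0.0 - 47.223.255.255)
  47.200.0.0/13 (47.200.0.0 - 47.207.255.255)
  47.204.0.0/15 (47.204.0.0 - 47.205.255.255)
Total matching entries: 6.

6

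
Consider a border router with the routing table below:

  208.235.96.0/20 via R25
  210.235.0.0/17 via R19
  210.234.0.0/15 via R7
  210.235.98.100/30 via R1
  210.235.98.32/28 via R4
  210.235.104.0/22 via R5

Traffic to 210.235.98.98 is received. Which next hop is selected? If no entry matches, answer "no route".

Routes whose prefix contains 210.235.98.98:
  210.234.0.0/15 (210.234.0.0 - 210.235.255.255) -> R7
  210.235.0.0/17 (210.235.0.0 - 210.235.127.255) -> R19
More-specific entries that do NOT match:
  210.235.98.100/30 (210.235.98.100 - 210.235.98.103) does not contain 210.235.98.98
  210.235.98.32/28 (210.235.98.32 - 210.235.98.47) does not contain 210.235.98.98
  210.235.104.0/22 (210.235.104.0 - 210.235.107.255) does not contain 210.235.98.98
  208.235.96.0/20 (208.235.96.0 - 208.235.111.255) does not contain 210.235.98.98
Longest matching prefix is /17 -> next hop R19.

R19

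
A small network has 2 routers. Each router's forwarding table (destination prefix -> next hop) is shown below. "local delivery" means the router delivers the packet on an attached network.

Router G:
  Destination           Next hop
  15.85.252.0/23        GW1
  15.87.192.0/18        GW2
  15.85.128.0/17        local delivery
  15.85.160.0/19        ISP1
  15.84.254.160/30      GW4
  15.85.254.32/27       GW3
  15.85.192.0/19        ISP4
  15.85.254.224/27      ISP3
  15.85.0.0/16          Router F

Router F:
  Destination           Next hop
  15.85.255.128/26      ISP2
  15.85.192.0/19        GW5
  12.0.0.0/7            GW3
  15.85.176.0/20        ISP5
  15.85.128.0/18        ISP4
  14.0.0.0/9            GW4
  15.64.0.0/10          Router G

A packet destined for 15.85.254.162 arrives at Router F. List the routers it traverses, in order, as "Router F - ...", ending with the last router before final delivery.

At Router F: longest match for 15.85.254.162 is 15.64.0.0/10 -> Router G
At Router G: longest match for 15.85.254.162 is 15.85.128.0/17 -> local delivery

Router F - Router G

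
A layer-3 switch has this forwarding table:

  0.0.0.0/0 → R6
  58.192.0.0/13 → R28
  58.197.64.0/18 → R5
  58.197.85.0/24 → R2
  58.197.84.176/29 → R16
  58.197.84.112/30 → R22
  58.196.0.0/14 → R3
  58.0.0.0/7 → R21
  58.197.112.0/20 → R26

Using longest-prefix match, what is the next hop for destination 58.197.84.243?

Routes whose prefix contains 58.197.84.243:
  0.0.0.0/0 (default, matches everything) -> R6
  58.0.0.0/7 (58.0.0.0 - 59.255.255.255) -> R21
  58.192.0.0/13 (58.192.0.0 - 58.199.255.255) -> R28
  58.196.0.0/14 (58.196.0.0 - 58.199.255.255) -> R3
  58.197.64.0/18 (58.197.64.0 - 58.197.127.255) -> R5
More-specific entries that do NOT match:
  58.197.84.112/30 (58.197.84.112 - 58.197.84.115) does not contain 58.197.84.243
  58.197.84.176/29 (58.197.84.176 - 58.197.84.183) does not contain 58.197.84.243
  58.197.85.0/24 (58.197.85.0 - 58.197.85.255) does not contain 58.197.84.243
  58.197.112.0/20 (58.197.112.0 - 58.197.127.255) does not contain 58.197.84.243
Longest matching prefix is /18 -> next hop R5.

R5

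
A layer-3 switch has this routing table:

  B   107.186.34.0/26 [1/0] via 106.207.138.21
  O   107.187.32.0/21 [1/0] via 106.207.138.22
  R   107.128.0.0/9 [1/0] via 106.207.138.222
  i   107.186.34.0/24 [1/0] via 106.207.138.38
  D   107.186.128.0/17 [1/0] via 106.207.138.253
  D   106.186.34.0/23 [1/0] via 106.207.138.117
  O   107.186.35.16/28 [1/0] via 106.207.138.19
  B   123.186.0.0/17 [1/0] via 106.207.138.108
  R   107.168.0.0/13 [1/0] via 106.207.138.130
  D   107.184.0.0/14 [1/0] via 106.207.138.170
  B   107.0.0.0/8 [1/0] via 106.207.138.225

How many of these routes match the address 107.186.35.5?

3

Prefixes containing 107.186.35.5:
  107.0.0.0/8 (107.0.0.0 - 107.255.255.255)
  107.128.0.0/9 (107.128.0.0 - 107.255.255.255)
  107.184.0.0/14 (107.184.0.0 - 107.187.255.255)
Total matching entries: 3.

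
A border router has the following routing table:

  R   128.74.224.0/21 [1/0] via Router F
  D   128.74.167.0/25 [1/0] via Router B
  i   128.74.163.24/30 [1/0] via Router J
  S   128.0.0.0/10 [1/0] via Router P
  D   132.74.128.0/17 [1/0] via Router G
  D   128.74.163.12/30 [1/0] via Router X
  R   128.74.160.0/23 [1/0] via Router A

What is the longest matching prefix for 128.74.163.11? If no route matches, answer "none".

none

128.74.163.11 is outside every listed prefix and there is no default route.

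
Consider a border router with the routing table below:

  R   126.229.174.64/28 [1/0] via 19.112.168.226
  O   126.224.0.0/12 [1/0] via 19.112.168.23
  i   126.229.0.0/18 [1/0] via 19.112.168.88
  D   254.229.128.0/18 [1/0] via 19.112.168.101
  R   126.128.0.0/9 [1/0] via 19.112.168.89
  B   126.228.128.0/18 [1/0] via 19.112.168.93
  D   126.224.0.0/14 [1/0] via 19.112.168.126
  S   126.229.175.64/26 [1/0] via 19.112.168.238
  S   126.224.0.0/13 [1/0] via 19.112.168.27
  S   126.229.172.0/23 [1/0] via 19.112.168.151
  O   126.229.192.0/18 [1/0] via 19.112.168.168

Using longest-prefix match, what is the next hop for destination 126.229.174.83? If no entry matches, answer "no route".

Routes whose prefix contains 126.229.174.83:
  126.128.0.0/9 (126.128.0.0 - 126.255.255.255) -> 19.112.168.89
  126.224.0.0/12 (126.224.0.0 - 126.239.255.255) -> 19.112.168.23
  126.224.0.0/13 (126.224.0.0 - 126.231.255.255) -> 19.112.168.27
More-specific entries that do NOT match:
  126.229.174.64/28 (126.229.174.64 - 126.229.174.79) does not contain 126.229.174.83
  126.229.175.64/26 (126.229.175.64 - 126.229.175.127) does not contain 126.229.174.83
  126.229.172.0/23 (126.229.172.0 - 126.229.173.255) does not contain 126.229.174.83
  126.229.0.0/18 (126.229.0.0 - 126.229.63.255) does not contain 126.229.174.83
  254.229.128.0/18 (254.229.128.0 - 254.229.191.255) does not contain 126.229.174.83
  126.228.128.0/18 (126.228.128.0 - 126.228.191.255) does not contain 126.229.174.83
  126.229.192.0/18 (126.229.192.0 - 126.229.255.255) does not contain 126.229.174.83
  126.224.0.0/14 (126.224.0.0 - 126.227.255.255) does not contain 126.229.174.83
Longest matching prefix is /13 -> next hop 19.112.168.27.

19.112.168.27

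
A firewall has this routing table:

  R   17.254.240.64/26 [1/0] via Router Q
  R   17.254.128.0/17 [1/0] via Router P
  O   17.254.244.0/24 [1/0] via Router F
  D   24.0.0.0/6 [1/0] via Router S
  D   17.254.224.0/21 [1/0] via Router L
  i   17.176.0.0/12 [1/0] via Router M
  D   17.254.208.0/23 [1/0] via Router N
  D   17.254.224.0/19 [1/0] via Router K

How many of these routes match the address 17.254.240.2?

2

Prefixes containing 17.254.240.2:
  17.254.128.0/17 (17.254.128.0 - 17.254.255.255)
  17.254.224.0/19 (17.254.224.0 - 17.254.255.255)
Total matching entries: 2.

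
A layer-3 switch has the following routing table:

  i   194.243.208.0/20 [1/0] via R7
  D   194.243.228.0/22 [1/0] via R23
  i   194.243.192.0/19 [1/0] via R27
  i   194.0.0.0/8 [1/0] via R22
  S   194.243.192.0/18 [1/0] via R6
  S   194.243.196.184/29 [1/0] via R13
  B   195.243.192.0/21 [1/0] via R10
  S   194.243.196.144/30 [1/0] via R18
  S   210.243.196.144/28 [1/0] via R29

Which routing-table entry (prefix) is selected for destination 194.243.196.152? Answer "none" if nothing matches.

194.243.192.0/19

Entries matching 194.243.196.152:
  194.0.0.0/8 (194.0.0.0 - 194.255.255.255)
  194.243.192.0/18 (194.243.192.0 - 194.243.255.255)
  194.243.192.0/19 (194.243.192.0 - 194.243.223.255)
Most specific is 194.243.192.0/19.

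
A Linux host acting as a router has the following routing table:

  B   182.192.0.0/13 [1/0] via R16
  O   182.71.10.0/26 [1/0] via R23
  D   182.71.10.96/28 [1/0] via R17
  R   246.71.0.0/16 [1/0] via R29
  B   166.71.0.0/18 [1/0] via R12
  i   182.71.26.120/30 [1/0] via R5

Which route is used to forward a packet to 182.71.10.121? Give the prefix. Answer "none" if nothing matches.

none

182.71.10.121 is outside every listed prefix and there is no default route.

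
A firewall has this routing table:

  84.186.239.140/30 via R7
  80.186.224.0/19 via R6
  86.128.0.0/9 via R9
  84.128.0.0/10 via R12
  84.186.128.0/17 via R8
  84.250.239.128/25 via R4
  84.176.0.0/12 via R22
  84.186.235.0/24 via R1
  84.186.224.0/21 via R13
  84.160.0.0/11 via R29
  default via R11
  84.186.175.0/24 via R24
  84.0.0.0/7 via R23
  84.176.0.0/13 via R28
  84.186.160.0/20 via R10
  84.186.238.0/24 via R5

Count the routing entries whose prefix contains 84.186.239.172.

Prefixes containing 84.186.239.172:
  0.0.0.0/0 (default, matches everything)
  84.0.0.0/7 (84.0.0.0 - 85.255.255.255)
  84.128.0.0/10 (84.128.0.0 - 84.191.255.255)
  84.160.0.0/11 (84.160.0.0 - 84.191.255.255)
  84.176.0.0/12 (84.176.0.0 - 84.191.255.255)
  84.186.128.0/17 (84.186.128.0 - 84.186.255.255)
Total matching entries: 6.

6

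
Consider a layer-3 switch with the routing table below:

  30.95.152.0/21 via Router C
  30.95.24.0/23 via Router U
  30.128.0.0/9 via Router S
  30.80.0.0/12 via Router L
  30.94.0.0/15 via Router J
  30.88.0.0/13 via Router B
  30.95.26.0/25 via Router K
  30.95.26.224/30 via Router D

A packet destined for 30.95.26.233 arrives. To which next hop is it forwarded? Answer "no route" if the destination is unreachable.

Router J

Routes whose prefix contains 30.95.26.233:
  30.80.0.0/12 (30.80.0.0 - 30.95.255.255) -> Router L
  30.88.0.0/13 (30.88.0.0 - 30.95.255.255) -> Router B
  30.94.0.0/15 (30.94.0.0 - 30.95.255.255) -> Router J
More-specific entries that do NOT match:
  30.95.26.224/30 (30.95.26.224 - 30.95.26.227) does not contain 30.95.26.233
  30.95.26.0/25 (30.95.26.0 - 30.95.26.127) does not contain 30.95.26.233
  30.95.24.0/23 (30.95.24.0 - 30.95.25.255) does not contain 30.95.26.233
  30.95.152.0/21 (30.95.152.0 - 30.95.159.255) does not contain 30.95.26.233
Longest matching prefix is /15 -> next hop Router J.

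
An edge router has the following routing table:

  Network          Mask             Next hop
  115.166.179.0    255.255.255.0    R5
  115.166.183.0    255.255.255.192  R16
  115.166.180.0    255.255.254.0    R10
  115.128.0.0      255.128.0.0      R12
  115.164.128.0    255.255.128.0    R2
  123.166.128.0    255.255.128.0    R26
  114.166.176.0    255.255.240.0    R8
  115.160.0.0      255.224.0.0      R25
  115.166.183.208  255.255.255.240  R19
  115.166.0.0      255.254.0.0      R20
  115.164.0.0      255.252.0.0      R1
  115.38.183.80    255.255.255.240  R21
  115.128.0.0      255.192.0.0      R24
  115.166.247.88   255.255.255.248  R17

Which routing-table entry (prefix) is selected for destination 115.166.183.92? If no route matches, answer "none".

Entries matching 115.166.183.92:
  115.128.0.0/9 (115.128.0.0 - 115.255.255.255)
  115.128.0.0/10 (115.128.0.0 - 115.191.255.255)
  115.160.0.0/11 (115.160.0.0 - 115.191.255.255)
  115.164.0.0/14 (115.164.0.0 - 115.167.255.255)
  115.166.0.0/15 (115.166.0.0 - 115.167.255.255)
Most specific is 115.166.0.0/15.

115.166.0.0/15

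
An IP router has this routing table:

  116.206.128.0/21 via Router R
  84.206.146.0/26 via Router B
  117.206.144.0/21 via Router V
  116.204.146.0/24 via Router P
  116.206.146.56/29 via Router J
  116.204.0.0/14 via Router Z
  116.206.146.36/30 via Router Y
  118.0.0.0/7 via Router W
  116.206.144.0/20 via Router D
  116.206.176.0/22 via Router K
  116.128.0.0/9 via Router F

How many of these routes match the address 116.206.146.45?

3

Prefixes containing 116.206.146.45:
  116.128.0.0/9 (116.128.0.0 - 116.255.255.255)
  116.204.0.0/14 (116.204.0.0 - 116.207.255.255)
  116.206.144.0/20 (116.206.144.0 - 116.206.159.255)
Total matching entries: 3.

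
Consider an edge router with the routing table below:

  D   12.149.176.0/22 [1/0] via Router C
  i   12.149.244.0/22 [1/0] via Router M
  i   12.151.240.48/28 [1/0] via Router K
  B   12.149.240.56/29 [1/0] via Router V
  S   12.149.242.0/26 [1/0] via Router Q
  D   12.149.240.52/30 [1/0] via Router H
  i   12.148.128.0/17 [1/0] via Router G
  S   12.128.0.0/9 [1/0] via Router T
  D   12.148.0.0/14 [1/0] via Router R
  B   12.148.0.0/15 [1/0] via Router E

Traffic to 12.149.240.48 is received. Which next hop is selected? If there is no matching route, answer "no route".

Routes whose prefix contains 12.149.240.48:
  12.128.0.0/9 (12.128.0.0 - 12.255.255.255) -> Router T
  12.148.0.0/14 (12.148.0.0 - 12.151.255.255) -> Router R
  12.148.0.0/15 (12.148.0.0 - 12.149.255.255) -> Router E
More-specific entries that do NOT match:
  12.149.240.52/30 (12.149.240.52 - 12.149.240.55) does not contain 12.149.240.48
  12.149.240.56/29 (12.149.240.56 - 12.149.240.63) does not contain 12.149.240.48
  12.151.240.48/28 (12.151.240.48 - 12.151.240.63) does not contain 12.149.240.48
  12.149.242.0/26 (12.149.242.0 - 12.149.242.63) does not contain 12.149.240.48
  12.149.176.0/22 (12.149.176.0 - 12.149.179.255) does not contain 12.149.240.48
  12.149.244.0/22 (12.149.244.0 - 12.149.247.255) does not contain 12.149.240.48
  12.148.128.0/17 (12.148.128.0 - 12.148.255.255) does not contain 12.149.240.48
Longest matching prefix is /15 -> next hop Router E.

Router E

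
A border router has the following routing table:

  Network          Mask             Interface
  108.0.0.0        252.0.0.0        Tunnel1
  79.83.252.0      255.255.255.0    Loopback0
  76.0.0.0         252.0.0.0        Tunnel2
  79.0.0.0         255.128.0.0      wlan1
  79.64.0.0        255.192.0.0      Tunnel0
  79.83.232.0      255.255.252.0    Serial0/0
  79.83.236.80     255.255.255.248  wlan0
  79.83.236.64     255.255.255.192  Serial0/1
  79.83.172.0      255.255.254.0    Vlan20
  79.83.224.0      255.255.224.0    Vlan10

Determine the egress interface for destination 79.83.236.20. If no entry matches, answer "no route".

Vlan10

Routes whose prefix contains 79.83.236.20:
  76.0.0.0/6 (76.0.0.0 - 79.255.255.255) -> Tunnel2
  79.0.0.0/9 (79.0.0.0 - 79.127.255.255) -> wlan1
  79.64.0.0/10 (79.64.0.0 - 79.127.255.255) -> Tunnel0
  79.83.224.0/19 (79.83.224.0 - 79.83.255.255) -> Vlan10
More-specific entries that do NOT match:
  79.83.236.80/29 (79.83.236.80 - 79.83.236.87) does not contain 79.83.236.20
  79.83.236.64/26 (79.83.236.64 - 79.83.236.127) does not contain 79.83.236.20
  79.83.252.0/24 (79.83.252.0 - 79.83.252.255) does not contain 79.83.236.20
  79.83.172.0/23 (79.83.172.0 - 79.83.173.255) does not contain 79.83.236.20
  79.83.232.0/22 (79.83.232.0 - 79.83.235.255) does not contain 79.83.236.20
Longest matching prefix is /19 -> interface Vlan10.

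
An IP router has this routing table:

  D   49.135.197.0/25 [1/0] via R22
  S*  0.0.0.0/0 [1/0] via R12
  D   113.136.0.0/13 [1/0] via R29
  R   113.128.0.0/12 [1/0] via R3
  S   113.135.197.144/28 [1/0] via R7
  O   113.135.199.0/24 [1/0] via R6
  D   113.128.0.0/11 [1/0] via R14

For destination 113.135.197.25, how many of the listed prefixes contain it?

3

Prefixes containing 113.135.197.25:
  0.0.0.0/0 (default, matches everything)
  113.128.0.0/11 (113.128.0.0 - 113.159.255.255)
  113.128.0.0/12 (113.128.0.0 - 113.143.255.255)
Total matching entries: 3.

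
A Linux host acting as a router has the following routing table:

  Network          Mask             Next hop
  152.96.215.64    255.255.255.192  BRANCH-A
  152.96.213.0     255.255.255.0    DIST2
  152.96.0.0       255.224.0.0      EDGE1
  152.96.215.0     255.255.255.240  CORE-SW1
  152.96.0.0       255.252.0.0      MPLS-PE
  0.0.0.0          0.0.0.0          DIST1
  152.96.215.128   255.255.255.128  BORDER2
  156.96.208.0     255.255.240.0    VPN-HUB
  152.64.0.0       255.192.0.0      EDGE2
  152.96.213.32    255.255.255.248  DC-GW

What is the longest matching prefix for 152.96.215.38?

152.96.0.0/14

Entries matching 152.96.215.38:
  0.0.0.0/0 (default, matches everything)
  152.64.0.0/10 (152.64.0.0 - 152.127.255.255)
  152.96.0.0/11 (152.96.0.0 - 152.127.255.255)
  152.96.0.0/14 (152.96.0.0 - 152.99.255.255)
Most specific is 152.96.0.0/14.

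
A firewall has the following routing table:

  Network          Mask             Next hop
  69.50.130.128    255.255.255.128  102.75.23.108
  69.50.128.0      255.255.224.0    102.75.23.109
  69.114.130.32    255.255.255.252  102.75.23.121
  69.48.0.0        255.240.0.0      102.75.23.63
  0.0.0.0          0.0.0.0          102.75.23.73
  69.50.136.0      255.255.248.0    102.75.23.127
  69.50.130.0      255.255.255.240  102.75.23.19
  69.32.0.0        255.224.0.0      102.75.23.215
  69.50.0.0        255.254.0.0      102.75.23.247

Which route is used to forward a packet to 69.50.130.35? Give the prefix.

69.50.128.0/19

Entries matching 69.50.130.35:
  0.0.0.0/0 (default, matches everything)
  69.32.0.0/11 (69.32.0.0 - 69.63.255.255)
  69.48.0.0/12 (69.48.0.0 - 69.63.255.255)
  69.50.0.0/15 (69.50.0.0 - 69.51.255.255)
  69.50.128.0/19 (69.50.128.0 - 69.50.159.255)
Most specific is 69.50.128.0/19.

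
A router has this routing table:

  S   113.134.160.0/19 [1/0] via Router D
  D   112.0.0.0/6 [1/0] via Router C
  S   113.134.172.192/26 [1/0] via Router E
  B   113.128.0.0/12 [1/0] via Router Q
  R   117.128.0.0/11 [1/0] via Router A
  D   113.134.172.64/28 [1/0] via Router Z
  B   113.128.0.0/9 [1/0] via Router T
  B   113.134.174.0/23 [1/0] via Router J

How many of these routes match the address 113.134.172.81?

4

Prefixes containing 113.134.172.81:
  112.0.0.0/6 (112.0.0.0 - 115.255.255.255)
  113.128.0.0/9 (113.128.0.0 - 113.255.255.255)
  113.128.0.0/12 (113.128.0.0 - 113.143.255.255)
  113.134.160.0/19 (113.134.160.0 - 113.134.191.255)
Total matching entries: 4.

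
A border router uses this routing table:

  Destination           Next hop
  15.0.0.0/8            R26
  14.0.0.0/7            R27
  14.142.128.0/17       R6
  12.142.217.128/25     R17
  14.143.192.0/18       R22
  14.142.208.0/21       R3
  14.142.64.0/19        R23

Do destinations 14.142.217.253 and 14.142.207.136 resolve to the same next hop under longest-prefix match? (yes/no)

14.142.217.253: longest match 14.142.128.0/17 -> R6
14.142.207.136: longest match 14.142.128.0/17 -> R6

yes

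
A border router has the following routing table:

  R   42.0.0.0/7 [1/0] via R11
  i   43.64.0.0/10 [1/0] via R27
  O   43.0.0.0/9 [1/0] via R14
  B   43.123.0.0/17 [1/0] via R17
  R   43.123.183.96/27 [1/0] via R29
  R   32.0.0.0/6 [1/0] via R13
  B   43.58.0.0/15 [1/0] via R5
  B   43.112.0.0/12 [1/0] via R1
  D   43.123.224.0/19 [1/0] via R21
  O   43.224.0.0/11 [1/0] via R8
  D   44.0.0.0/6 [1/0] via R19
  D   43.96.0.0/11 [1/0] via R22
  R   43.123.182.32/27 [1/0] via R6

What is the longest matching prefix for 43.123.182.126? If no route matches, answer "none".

43.112.0.0/12

Entries matching 43.123.182.126:
  42.0.0.0/7 (42.0.0.0 - 43.255.255.255)
  43.0.0.0/9 (43.0.0.0 - 43.127.255.255)
  43.64.0.0/10 (43.64.0.0 - 43.127.255.255)
  43.96.0.0/11 (43.96.0.0 - 43.127.255.255)
  43.112.0.0/12 (43.112.0.0 - 43.127.255.255)
Most specific is 43.112.0.0/12.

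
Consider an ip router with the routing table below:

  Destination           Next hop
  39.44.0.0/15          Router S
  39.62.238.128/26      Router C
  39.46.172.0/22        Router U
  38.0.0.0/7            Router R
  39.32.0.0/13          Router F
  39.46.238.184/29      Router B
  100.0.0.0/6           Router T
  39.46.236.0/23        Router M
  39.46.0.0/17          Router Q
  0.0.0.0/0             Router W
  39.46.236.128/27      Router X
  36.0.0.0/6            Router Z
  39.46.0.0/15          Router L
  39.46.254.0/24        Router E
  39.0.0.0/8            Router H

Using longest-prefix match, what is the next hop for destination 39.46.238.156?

Routes whose prefix contains 39.46.238.156:
  0.0.0.0/0 (default, matches everything) -> Router W
  36.0.0.0/6 (36.0.0.0 - 39.255.255.255) -> Router Z
  38.0.0.0/7 (38.0.0.0 - 39.255.255.255) -> Router R
  39.0.0.0/8 (39.0.0.0 - 39.255.255.255) -> Router H
  39.46.0.0/15 (39.46.0.0 - 39.47.255.255) -> Router L
More-specific entries that do NOT match:
  39.46.238.184/29 (39.46.238.184 - 39.46.238.191) does not contain 39.46.238.156
  39.46.236.128/27 (39.46.236.128 - 39.46.236.159) does not contain 39.46.238.156
  39.62.238.128/26 (39.62.238.128 - 39.62.238.191) does not contain 39.46.238.156
  39.46.254.0/24 (39.46.254.0 - 39.46.254.255) does not contain 39.46.238.156
  39.46.236.0/23 (39.46.236.0 - 39.46.237.255) does not contain 39.46.238.156
  39.46.172.0/22 (39.46.172.0 - 39.46.175.255) does not contain 39.46.238.156
  39.46.0.0/17 (39.46.0.0 - 39.46.127.255) does not contain 39.46.238.156
Longest matching prefix is /15 -> next hop Router L.

Router L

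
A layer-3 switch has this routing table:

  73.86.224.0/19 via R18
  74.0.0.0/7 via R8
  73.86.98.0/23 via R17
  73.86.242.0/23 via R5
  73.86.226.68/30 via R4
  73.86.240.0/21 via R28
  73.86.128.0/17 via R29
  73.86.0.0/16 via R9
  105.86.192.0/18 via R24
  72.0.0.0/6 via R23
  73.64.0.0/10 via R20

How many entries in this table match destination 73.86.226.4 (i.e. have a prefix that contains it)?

5

Prefixes containing 73.86.226.4:
  72.0.0.0/6 (72.0.0.0 - 75.255.255.255)
  73.64.0.0/10 (73.64.0.0 - 73.127.255.255)
  73.86.0.0/16 (73.86.0.0 - 73.86.255.255)
  73.86.128.0/17 (73.86.128.0 - 73.86.255.255)
  73.86.224.0/19 (73.86.224.0 - 73.86.255.255)
Total matching entries: 5.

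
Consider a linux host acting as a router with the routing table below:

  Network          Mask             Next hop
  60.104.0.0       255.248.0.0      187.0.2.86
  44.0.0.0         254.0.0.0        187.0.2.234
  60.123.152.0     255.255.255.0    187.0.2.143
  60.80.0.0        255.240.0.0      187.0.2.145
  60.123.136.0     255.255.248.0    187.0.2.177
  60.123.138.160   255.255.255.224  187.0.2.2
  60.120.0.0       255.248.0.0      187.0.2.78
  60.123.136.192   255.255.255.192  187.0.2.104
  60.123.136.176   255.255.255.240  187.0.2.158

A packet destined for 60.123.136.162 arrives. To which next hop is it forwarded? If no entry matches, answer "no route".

Routes whose prefix contains 60.123.136.162:
  60.120.0.0/13 (60.120.0.0 - 60.127.255.255) -> 187.0.2.78
  60.123.136.0/21 (60.123.136.0 - 60.123.143.255) -> 187.0.2.177
More-specific entries that do NOT match:
  60.123.136.176/28 (60.123.136.176 - 60.123.136.191) does not contain 60.123.136.162
  60.123.138.160/27 (60.123.138.160 - 60.123.138.191) does not contain 60.123.136.162
  60.123.136.192/26 (60.123.136.192 - 60.123.136.255) does not contain 60.123.136.162
  60.123.152.0/24 (60.123.152.0 - 60.123.152.255) does not contain 60.123.136.162
Longest matching prefix is /21 -> next hop 187.0.2.177.

187.0.2.177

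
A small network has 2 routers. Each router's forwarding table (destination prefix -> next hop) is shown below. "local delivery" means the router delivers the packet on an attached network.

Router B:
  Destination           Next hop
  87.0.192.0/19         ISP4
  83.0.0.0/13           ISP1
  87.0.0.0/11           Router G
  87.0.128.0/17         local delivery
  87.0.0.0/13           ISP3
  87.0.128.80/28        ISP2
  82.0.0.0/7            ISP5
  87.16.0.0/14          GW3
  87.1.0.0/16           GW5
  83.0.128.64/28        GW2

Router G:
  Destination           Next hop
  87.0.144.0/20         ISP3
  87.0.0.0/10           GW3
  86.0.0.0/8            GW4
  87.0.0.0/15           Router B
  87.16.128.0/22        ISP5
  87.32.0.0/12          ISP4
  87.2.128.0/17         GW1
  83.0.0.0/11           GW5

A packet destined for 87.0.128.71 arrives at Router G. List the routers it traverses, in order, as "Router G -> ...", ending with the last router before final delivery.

Router G -> Router B

At Router G: longest match for 87.0.128.71 is 87.0.0.0/15 -> Router B
At Router B: longest match for 87.0.128.71 is 87.0.128.0/17 -> local delivery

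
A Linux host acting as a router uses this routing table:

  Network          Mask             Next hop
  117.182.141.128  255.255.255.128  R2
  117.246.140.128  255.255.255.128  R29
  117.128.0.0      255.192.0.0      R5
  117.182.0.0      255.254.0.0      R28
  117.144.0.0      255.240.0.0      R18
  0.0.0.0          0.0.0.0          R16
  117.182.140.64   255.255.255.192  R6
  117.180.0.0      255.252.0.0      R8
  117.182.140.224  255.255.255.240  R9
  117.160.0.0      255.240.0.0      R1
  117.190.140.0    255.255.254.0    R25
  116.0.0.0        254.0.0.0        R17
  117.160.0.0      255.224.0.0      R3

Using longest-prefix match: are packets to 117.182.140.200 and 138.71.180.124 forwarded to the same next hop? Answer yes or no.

117.182.140.200: longest match 117.182.0.0/15 -> R28
138.71.180.124: longest match 0.0.0.0/0 -> R16

no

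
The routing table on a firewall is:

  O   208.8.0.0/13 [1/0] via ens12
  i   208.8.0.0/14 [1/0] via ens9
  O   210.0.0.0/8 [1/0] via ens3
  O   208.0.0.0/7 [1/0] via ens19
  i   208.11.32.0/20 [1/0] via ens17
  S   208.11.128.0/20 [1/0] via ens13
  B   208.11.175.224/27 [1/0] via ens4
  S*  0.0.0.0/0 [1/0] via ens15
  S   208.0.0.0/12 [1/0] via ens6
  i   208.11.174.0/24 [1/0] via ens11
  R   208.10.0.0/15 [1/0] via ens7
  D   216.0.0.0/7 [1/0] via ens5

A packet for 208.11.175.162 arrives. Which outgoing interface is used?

Routes whose prefix contains 208.11.175.162:
  0.0.0.0/0 (default, matches everything) -> ens15
  208.0.0.0/7 (208.0.0.0 - 209.255.255.255) -> ens19
  208.0.0.0/12 (208.0.0.0 - 208.15.255.255) -> ens6
  208.8.0.0/13 (208.8.0.0 - 208.15.255.255) -> ens12
  208.8.0.0/14 (208.8.0.0 - 208.11.255.255) -> ens9
  208.10.0.0/15 (208.10.0.0 - 208.11.255.255) -> ens7
More-specific entries that do NOT match:
  208.11.175.224/27 (208.11.175.224 - 208.11.175.255) does not contain 208.11.175.162
  208.11.174.0/24 (208.11.174.0 - 208.11.174.255) does not contain 208.11.175.162
  208.11.32.0/20 (208.11.32.0 - 208.11.47.255) does not contain 208.11.175.162
  208.11.128.0/20 (208.11.128.0 - 208.11.143.255) does not contain 208.11.175.162
Longest matching prefix is /15 -> interface ens7.

ens7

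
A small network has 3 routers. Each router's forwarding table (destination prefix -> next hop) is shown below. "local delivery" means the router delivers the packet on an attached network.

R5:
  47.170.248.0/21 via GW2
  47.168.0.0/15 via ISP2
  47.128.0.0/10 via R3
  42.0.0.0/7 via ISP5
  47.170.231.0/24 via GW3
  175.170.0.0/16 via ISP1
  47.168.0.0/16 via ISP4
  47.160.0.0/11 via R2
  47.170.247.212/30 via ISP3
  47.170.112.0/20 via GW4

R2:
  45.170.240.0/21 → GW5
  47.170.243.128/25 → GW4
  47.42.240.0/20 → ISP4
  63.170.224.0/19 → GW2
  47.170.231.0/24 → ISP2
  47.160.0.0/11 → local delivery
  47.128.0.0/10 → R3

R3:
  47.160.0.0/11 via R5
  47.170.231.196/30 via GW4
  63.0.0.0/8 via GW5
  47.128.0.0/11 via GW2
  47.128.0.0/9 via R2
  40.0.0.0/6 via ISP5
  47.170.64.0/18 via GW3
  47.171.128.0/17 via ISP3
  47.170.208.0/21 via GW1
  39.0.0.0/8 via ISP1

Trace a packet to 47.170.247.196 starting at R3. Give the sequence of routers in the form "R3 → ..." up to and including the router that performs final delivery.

At R3: longest match for 47.170.247.196 is 47.160.0.0/11 -> R5
At R5: longest match for 47.170.247.196 is 47.160.0.0/11 -> R2
At R2: longest match for 47.170.247.196 is 47.160.0.0/11 -> local delivery

R3 → R5 → R2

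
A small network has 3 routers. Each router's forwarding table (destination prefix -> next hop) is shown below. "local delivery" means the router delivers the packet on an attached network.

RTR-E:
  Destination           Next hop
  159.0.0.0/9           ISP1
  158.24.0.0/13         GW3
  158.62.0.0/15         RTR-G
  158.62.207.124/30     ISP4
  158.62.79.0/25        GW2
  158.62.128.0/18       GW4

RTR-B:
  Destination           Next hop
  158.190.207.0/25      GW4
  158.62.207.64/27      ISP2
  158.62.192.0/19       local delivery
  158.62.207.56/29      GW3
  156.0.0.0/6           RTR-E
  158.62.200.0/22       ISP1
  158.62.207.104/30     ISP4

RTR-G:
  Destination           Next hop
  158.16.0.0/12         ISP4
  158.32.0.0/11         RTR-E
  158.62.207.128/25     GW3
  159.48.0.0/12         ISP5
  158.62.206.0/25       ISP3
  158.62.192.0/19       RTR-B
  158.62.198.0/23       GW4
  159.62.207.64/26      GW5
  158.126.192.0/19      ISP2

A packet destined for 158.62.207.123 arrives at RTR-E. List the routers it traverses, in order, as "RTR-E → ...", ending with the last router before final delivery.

At RTR-E: longest match for 158.62.207.123 is 158.62.0.0/15 -> RTR-G
At RTR-G: longest match for 158.62.207.123 is 158.62.192.0/19 -> RTR-B
At RTR-B: longest match for 158.62.207.123 is 158.62.192.0/19 -> local delivery

RTR-E → RTR-G → RTR-B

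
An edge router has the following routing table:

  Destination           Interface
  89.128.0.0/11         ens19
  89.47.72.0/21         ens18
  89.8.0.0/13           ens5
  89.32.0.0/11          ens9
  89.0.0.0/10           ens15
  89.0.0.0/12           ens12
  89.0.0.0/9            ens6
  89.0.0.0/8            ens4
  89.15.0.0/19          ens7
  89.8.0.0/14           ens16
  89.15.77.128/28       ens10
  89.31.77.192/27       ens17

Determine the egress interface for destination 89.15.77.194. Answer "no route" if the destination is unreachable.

ens5

Routes whose prefix contains 89.15.77.194:
  89.0.0.0/8 (89.0.0.0 - 89.255.255.255) -> ens4
  89.0.0.0/9 (89.0.0.0 - 89.127.255.255) -> ens6
  89.0.0.0/10 (89.0.0.0 - 89.63.255.255) -> ens15
  89.0.0.0/12 (89.0.0.0 - 89.15.255.255) -> ens12
  89.8.0.0/13 (89.8.0.0 - 89.15.255.255) -> ens5
More-specific entries that do NOT match:
  89.15.77.128/28 (89.15.77.128 - 89.15.77.143) does not contain 89.15.77.194
  89.31.77.192/27 (89.31.77.192 - 89.31.77.223) does not contain 89.15.77.194
  89.47.72.0/21 (89.47.72.0 - 89.47.79.255) does not contain 89.15.77.194
  89.15.0.0/19 (89.15.0.0 - 89.15.31.255) does not contain 89.15.77.194
  89.8.0.0/14 (89.8.0.0 - 89.11.255.255) does not contain 89.15.77.194
Longest matching prefix is /13 -> interface ens5.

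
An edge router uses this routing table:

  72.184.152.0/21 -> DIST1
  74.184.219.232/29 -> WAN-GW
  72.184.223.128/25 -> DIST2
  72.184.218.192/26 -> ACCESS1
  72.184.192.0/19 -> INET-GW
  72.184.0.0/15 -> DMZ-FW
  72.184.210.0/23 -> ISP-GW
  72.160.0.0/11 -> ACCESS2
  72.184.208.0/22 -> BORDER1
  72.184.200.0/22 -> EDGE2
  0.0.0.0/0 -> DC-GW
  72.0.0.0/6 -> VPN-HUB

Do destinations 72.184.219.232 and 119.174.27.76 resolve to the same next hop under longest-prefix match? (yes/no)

72.184.219.232: longest match 72.184.192.0/19 -> INET-GW
119.174.27.76: longest match 0.0.0.0/0 -> DC-GW

no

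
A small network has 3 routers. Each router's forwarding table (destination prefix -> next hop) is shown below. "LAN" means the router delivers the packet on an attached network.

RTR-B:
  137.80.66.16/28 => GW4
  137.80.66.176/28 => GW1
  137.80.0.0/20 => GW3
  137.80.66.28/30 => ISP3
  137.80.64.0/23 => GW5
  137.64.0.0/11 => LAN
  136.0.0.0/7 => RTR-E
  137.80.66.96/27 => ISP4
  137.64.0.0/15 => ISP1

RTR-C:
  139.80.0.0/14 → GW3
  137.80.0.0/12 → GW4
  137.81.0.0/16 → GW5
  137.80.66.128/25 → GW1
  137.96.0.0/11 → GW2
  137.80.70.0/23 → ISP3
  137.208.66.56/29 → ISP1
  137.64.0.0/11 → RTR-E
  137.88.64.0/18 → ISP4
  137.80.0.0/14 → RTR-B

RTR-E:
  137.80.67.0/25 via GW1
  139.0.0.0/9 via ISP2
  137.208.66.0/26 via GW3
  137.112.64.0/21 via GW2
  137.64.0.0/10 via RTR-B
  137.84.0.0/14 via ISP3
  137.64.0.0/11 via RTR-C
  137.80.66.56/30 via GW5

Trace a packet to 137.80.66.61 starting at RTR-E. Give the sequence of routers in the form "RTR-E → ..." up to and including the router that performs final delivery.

At RTR-E: longest match for 137.80.66.61 is 137.64.0.0/11 -> RTR-C
At RTR-C: longest match for 137.80.66.61 is 137.80.0.0/14 -> RTR-B
At RTR-B: longest match for 137.80.66.61 is 137.64.0.0/11 -> LAN

RTR-E → RTR-C → RTR-B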